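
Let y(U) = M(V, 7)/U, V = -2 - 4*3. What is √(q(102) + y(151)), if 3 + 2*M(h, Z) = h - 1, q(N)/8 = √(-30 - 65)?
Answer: √(-1359 + 182408*I*√95)/151 ≈ 6.2416 + 6.2464*I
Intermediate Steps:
V = -14 (V = -2 - 12 = -14)
q(N) = 8*I*√95 (q(N) = 8*√(-30 - 65) = 8*√(-95) = 8*(I*√95) = 8*I*√95)
M(h, Z) = -2 + h/2 (M(h, Z) = -3/2 + (h - 1)/2 = -3/2 + (-1 + h)/2 = -3/2 + (-½ + h/2) = -2 + h/2)
y(U) = -9/U (y(U) = (-2 + (½)*(-14))/U = (-2 - 7)/U = -9/U)
√(q(102) + y(151)) = √(8*I*√95 - 9/151) = √(-9/151 + 8*I*√95)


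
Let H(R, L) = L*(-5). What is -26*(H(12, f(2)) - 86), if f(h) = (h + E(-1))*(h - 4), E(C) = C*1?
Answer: 1976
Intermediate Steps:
E(C) = C
f(h) = (-1 + h)*(-4 + h) (f(h) = (h - 1)*(h - 4) = (-1 + h)*(-4 + h))
H(R, L) = -5*L
-26*(H(12, f(2)) - 86) = -26*(-5*(4 + 2² - 5*2) - 86) = -26*(-5*(4 + 4 - 10) - 86) = -26*(-5*(-2) - 86) = -26*(10 - 86) = -26*(-76) = 1976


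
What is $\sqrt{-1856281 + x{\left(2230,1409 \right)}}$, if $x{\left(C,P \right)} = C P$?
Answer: $\sqrt{1285789} \approx 1133.9$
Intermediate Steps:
$\sqrt{-1856281 + x{\left(2230,1409 \right)}} = \sqrt{-1856281 + 2230 \cdot 1409} = \sqrt{-1856281 + 3142070} = \sqrt{1285789}$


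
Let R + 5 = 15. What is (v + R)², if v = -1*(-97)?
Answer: 11449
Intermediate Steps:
R = 10 (R = -5 + 15 = 10)
v = 97
(v + R)² = (97 + 10)² = 107² = 11449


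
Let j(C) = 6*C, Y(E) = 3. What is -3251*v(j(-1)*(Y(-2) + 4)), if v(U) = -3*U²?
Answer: 17204292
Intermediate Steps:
-3251*v(j(-1)*(Y(-2) + 4)) = -(-9753)*((6*(-1))*(3 + 4))² = -(-9753)*(-6*7)² = -(-9753)*(-42)² = -(-9753)*1764 = -3251*(-5292) = 17204292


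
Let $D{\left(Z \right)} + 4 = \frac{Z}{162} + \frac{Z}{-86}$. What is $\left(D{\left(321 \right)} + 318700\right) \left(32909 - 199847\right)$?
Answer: $- \frac{20589243863858}{387} \approx -5.3202 \cdot 10^{10}$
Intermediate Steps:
$D{\left(Z \right)} = -4 - \frac{19 Z}{3483}$ ($D{\left(Z \right)} = -4 + \left(\frac{Z}{162} + \frac{Z}{-86}\right) = -4 + \left(Z \frac{1}{162} + Z \left(- \frac{1}{86}\right)\right) = -4 + \left(\frac{Z}{162} - \frac{Z}{86}\right) = -4 - \frac{19 Z}{3483}$)
$\left(D{\left(321 \right)} + 318700\right) \left(32909 - 199847\right) = \left(\left(-4 - \frac{2033}{1161}\right) + 318700\right) \left(32909 - 199847\right) = \left(\left(-4 - \frac{2033}{1161}\right) + 318700\right) \left(-166938\right) = \left(- \frac{6677}{1161} + 318700\right) \left(-166938\right) = \frac{370004023}{1161} \left(-166938\right) = - \frac{20589243863858}{387}$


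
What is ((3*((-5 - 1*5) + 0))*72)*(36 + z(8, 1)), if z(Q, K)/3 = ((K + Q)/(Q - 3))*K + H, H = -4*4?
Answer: 14256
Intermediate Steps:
H = -16
z(Q, K) = -48 + 3*K*(K + Q)/(-3 + Q) (z(Q, K) = 3*(((K + Q)/(Q - 3))*K - 16) = 3*(((K + Q)/(-3 + Q))*K - 16) = 3*(K*(K + Q)/(-3 + Q) - 16) = 3*(-16 + K*(K + Q)/(-3 + Q)) = -48 + 3*K*(K + Q)/(-3 + Q))
((3*((-5 - 1*5) + 0))*72)*(36 + z(8, 1)) = ((3*((-5 - 1*5) + 0))*72)*(36 + 3*(48 + 1² - 16*8 + 1*8)/(-3 + 8)) = ((3*((-5 - 5) + 0))*72)*(36 + 3*(48 + 1 - 128 + 8)/5) = ((3*(-10 + 0))*72)*(36 + 3*(⅕)*(-71)) = ((3*(-10))*72)*(36 - 213/5) = -30*72*(-33/5) = -2160*(-33/5) = 14256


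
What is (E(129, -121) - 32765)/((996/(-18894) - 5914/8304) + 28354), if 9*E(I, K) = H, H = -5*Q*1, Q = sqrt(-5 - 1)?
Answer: -428390841720/370708568567 - 21791080*I*sqrt(6)/1112125705701 ≈ -1.1556 - 4.7995e-5*I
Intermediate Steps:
Q = I*sqrt(6) (Q = sqrt(-6) = I*sqrt(6) ≈ 2.4495*I)
H = -5*I*sqrt(6) (H = -5*I*sqrt(6)*1 = -5*I*sqrt(6) ≈ -12.247*I)
E(I, K) = -5*I*sqrt(6)/9 (E(I, K) = (-5*I*sqrt(6))/9 = -5*I*sqrt(6)/9)
(E(129, -121) - 32765)/((996/(-18894) - 5914/8304) + 28354) = (-5*I*sqrt(6)/9 - 32765)/((996/(-18894) - 5914/8304) + 28354) = (-32765 - 5*I*sqrt(6)/9)/((996*(-1/18894) - 5914*1/8304) + 28354) = (-32765 - 5*I*sqrt(6)/9)/((-166/3149 - 2957/4152) + 28354) = (-32765 - 5*I*sqrt(6)/9)/(-10000825/13074648 + 28354) = (-32765 - 5*I*sqrt(6)/9)/(370708568567/13074648) = (-32765 - 5*I*sqrt(6)/9)*(13074648/370708568567) = -428390841720/370708568567 - 21791080*I*sqrt(6)/1112125705701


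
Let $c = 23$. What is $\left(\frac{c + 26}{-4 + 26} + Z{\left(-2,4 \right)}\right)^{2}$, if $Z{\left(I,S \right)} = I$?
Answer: $\frac{25}{484} \approx 0.051653$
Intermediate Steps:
$\left(\frac{c + 26}{-4 + 26} + Z{\left(-2,4 \right)}\right)^{2} = \left(\frac{23 + 26}{-4 + 26} - 2\right)^{2} = \left(\frac{49}{22} - 2\right)^{2} = \left(\frac{5}{22}\right)^{2} = \frac{25}{484}$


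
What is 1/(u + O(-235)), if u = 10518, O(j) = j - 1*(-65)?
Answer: 1/10348 ≈ 9.6637e-5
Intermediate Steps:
O(j) = 65 + j (O(j) = j + 65 = 65 + j)
1/(u + O(-235)) = 1/(10518 + (65 - 235)) = 1/(10518 - 170) = 1/10348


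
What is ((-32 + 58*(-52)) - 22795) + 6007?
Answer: -19836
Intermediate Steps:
((-32 + 58*(-52)) - 22795) + 6007 = ((-32 - 3016) - 22795) + 6007 = (-3048 - 22795) + 6007 = -25843 + 6007 = -19836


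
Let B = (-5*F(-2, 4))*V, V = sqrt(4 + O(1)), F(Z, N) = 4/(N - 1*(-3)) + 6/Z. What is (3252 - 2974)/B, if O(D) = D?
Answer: 1946*sqrt(5)/425 ≈ 10.239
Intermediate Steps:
F(Z, N) = 4/(3 + N) + 6/Z (F(Z, N) = 4/(N + 3) + 6/Z = 4/(3 + N) + 6/Z)
V = sqrt(5) (V = sqrt(4 + 1) = sqrt(5) ≈ 2.2361)
B = 85*sqrt(5)/7 (B = (-10*(9 + 2*(-2) + 3*4)/((-2)*(3 + 4)))*sqrt(5) = (-10*(-1)*(9 - 4 + 12)/(2*7))*sqrt(5) = (-10*(-1)*17/(2*7))*sqrt(5) = (-5*(-17/7))*sqrt(5) = 85*sqrt(5)/7 ≈ 27.152)
(3252 - 2974)/B = (3252 - 2974)/((85*sqrt(5)/7)) = 278*(7*sqrt(5)/425) = 1946*sqrt(5)/425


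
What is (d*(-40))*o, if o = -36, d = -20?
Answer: -28800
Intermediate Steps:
(d*(-40))*o = -20*(-40)*(-36) = 800*(-36) = -28800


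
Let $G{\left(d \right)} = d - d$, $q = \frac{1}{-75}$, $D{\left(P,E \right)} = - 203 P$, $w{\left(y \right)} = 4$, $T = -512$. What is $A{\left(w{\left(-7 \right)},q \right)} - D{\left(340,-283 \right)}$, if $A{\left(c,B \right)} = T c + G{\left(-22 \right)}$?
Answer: $66972$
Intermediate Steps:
$q = - \frac{1}{75} \approx -0.013333$
$G{\left(d \right)} = 0$
$A{\left(c,B \right)} = - 512 c$ ($A{\left(c,B \right)} = - 512 c + 0 = - 512 c$)
$A{\left(w{\left(-7 \right)},q \right)} - D{\left(340,-283 \right)} = \left(-512\right) 4 - \left(-203\right) 340 = -2048 - -69020 = -2048 + 69020 = 66972$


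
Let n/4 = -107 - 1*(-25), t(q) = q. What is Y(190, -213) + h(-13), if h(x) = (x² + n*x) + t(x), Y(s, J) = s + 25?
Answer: 4635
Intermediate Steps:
Y(s, J) = 25 + s
n = -328 (n = 4*(-107 - 1*(-25)) = 4*(-107 + 25) = 4*(-82) = -328)
h(x) = x² - 327*x (h(x) = (x² - 328*x) + x = x² - 327*x)
Y(190, -213) + h(-13) = (25 + 190) - 13*(-327 - 13) = 215 - 13*(-340) = 215 + 4420 = 4635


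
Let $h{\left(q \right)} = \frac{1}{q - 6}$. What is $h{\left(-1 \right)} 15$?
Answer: $- \frac{15}{7} \approx -2.1429$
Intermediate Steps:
$h{\left(q \right)} = \frac{1}{-6 + q}$
$h{\left(-1 \right)} 15 = \frac{1}{-6 - 1} \cdot 15 = \frac{1}{-7} \cdot 15 = \left(- \frac{1}{7}\right) 15 = - \frac{15}{7}$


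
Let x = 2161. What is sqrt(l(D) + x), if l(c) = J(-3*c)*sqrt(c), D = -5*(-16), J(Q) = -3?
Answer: sqrt(2161 - 12*sqrt(5)) ≈ 46.197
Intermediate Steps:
D = 80
l(c) = -3*sqrt(c)
sqrt(l(D) + x) = sqrt(-12*sqrt(5) + 2161) = sqrt(2161 - 12*sqrt(5))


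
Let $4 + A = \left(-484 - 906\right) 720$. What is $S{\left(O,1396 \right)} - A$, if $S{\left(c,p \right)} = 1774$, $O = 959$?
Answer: $1002578$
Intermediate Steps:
$A = -1000804$ ($A = -4 + \left(-484 - 906\right) 720 = -4 - 1000800 = -1000804$)
$S{\left(O,1396 \right)} - A = 1774 - -1000804 = 1774 + 1000804 = 1002578$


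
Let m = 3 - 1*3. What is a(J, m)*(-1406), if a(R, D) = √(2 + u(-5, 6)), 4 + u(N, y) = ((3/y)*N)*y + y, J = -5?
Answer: -1406*I*√11 ≈ -4663.2*I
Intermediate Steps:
m = 0 (m = 3 - 3 = 0)
u(N, y) = -4 + y + 3*N (u(N, y) = -4 + (((3/y)*N)*y + y) = -4 + ((3*N/y)*y + y) = -4 + (3*N + y) = -4 + (y + 3*N) = -4 + y + 3*N)
a(R, D) = I*√11 (a(R, D) = √(2 + (-4 + 6 + 3*(-5))) = √(2 + (-4 + 6 - 15)) = √(2 - 13) = √(-11) = I*√11)
a(J, m)*(-1406) = (I*√11)*(-1406) = -1406*I*√11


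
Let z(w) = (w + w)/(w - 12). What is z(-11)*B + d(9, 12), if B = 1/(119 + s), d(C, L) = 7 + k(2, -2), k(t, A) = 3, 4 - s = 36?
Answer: 20032/2001 ≈ 10.011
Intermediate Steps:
s = -32 (s = 4 - 1*36 = 4 - 36 = -32)
d(C, L) = 10 (d(C, L) = 7 + 3 = 10)
B = 1/87 (B = 1/(119 - 32) = 1/87 ≈ 0.011494)
z(w) = 2*w/(-12 + w) (z(w) = (2*w)/(-12 + w) = 2*w/(-12 + w))
z(-11)*B + d(9, 12) = (2*(-11)/(-12 - 11))*(1/87) + 10 = (2*(-11)/(-23))*(1/87) + 10 = (2*(-11)*(-1/23))*(1/87) + 10 = (22/23)*(1/87) + 10 = 22/2001 + 10 = 20032/2001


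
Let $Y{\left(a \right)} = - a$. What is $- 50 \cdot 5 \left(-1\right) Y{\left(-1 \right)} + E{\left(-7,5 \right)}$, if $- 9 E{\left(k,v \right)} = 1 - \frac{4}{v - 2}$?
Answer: $\frac{6751}{27} \approx 250.04$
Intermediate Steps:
$E{\left(k,v \right)} = - \frac{1}{9} + \frac{4}{9 \left(-2 + v\right)}$ ($E{\left(k,v \right)} = - \frac{1 - \frac{4}{v - 2}}{9} = - \frac{1 - \frac{4}{-2 + v}}{9} = - \frac{1}{9} + \frac{4}{9 \left(-2 + v\right)}$)
$- 50 \cdot 5 \left(-1\right) Y{\left(-1 \right)} + E{\left(-7,5 \right)} = - 50 \cdot 5 \left(-1\right) \left(\left(-1\right) \left(-1\right)\right) + \frac{6 - 5}{9 \left(-2 + 5\right)} = - 50 \left(\left(-5\right) 1\right) + \frac{6 - 5}{9 \cdot 3} = \left(-50\right) \left(-5\right) + \frac{1}{9} \cdot \frac{1}{3} \cdot 1 = 250 + \frac{1}{27} = \frac{6751}{27}$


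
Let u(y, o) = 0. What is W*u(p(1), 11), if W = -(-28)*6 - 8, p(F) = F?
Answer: 0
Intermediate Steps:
W = 160 (W = -7*(-24) - 8 = 168 - 8 = 160)
W*u(p(1), 11) = 160*0 = 0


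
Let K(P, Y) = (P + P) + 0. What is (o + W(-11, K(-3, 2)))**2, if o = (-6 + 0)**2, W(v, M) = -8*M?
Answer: 7056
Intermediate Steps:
K(P, Y) = 2*P (K(P, Y) = 2*P + 0 = 2*P)
o = 36 (o = (-6)**2 = 36)
(o + W(-11, K(-3, 2)))**2 = (36 - 16*(-3))**2 = (36 - 8*(-6))**2 = (36 + 48)**2 = 84**2 = 7056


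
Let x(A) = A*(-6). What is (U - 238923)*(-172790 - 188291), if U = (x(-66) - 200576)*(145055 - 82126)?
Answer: 4548669564280583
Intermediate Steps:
x(A) = -6*A
U = -12597127220 (U = (-6*(-66) - 200576)*(145055 - 82126) = (396 - 200576)*62929 = -200180*62929 = -12597127220)
(U - 238923)*(-172790 - 188291) = (-12597127220 - 238923)*(-172790 - 188291) = -12597366143*(-361081) = 4548669564280583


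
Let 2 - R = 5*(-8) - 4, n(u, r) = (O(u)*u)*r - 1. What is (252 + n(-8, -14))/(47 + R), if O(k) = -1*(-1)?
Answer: 121/31 ≈ 3.9032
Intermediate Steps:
O(k) = 1
n(u, r) = -1 + r*u (n(u, r) = (1*u)*r - 1 = u*r - 1 = r*u - 1 = -1 + r*u)
R = 46 (R = 2 - (5*(-8) - 4) = 2 - (-40 - 4) = 2 - 1*(-44) = 2 + 44 = 46)
(252 + n(-8, -14))/(47 + R) = (252 + (-1 - 14*(-8)))/(47 + 46) = (252 + (-1 + 112))/93 = (252 + 111)*(1/93) = 363*(1/93) = 121/31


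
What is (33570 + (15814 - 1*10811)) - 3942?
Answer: 34631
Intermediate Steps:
(33570 + (15814 - 1*10811)) - 3942 = (33570 + (15814 - 10811)) - 3942 = (33570 + 5003) - 3942 = 38573 - 3942 = 34631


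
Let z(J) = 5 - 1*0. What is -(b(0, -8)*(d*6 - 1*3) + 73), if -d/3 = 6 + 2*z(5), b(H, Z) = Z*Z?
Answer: 18551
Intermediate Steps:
b(H, Z) = Z²
z(J) = 5 (z(J) = 5 + 0 = 5)
d = -48 (d = -3*(6 + 2*5) = -3*(6 + 10) = -3*16 = -48)
-(b(0, -8)*(d*6 - 1*3) + 73) = -((-8)²*(-48*6 - 1*3) + 73) = -(64*(-288 - 3) + 73) = -(64*(-291) + 73) = -(-18624 + 73) = -1*(-18551) = 18551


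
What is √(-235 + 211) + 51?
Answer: 51 + 2*I*√6 ≈ 51.0 + 4.899*I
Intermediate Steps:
√(-235 + 211) + 51 = √(-24) + 51 = 2*I*√6 + 51 = 51 + 2*I*√6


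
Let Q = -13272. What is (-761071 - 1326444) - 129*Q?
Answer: -375427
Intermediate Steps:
(-761071 - 1326444) - 129*Q = (-761071 - 1326444) - 129*(-13272) = -2087515 + 1712088 = -375427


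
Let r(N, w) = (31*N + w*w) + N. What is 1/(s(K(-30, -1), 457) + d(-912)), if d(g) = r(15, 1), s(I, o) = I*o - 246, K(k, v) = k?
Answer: -1/13475 ≈ -7.4212e-5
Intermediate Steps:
r(N, w) = w² + 32*N (r(N, w) = (31*N + w²) + N = (w² + 31*N) + N = w² + 32*N)
s(I, o) = -246 + I*o
d(g) = 481 (d(g) = 1² + 32*15 = 1 + 480 = 481)
1/(s(K(-30, -1), 457) + d(-912)) = 1/((-246 - 30*457) + 481) = 1/((-246 - 13710) + 481) = 1/(-13956 + 481) = 1/(-13475) = -1/13475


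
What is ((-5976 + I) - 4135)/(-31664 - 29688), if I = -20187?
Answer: 15149/30676 ≈ 0.49384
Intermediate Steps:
((-5976 + I) - 4135)/(-31664 - 29688) = ((-5976 - 20187) - 4135)/(-31664 - 29688) = (-26163 - 4135)/(-61352) = -30298*(-1/61352) = 15149/30676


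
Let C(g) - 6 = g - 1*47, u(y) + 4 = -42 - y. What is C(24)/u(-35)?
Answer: 17/11 ≈ 1.5455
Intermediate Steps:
u(y) = -46 - y (u(y) = -4 + (-42 - y) = -46 - y)
C(g) = -41 + g (C(g) = 6 + (g - 1*47) = 6 + (g - 47) = 6 + (-47 + g) = -41 + g)
C(24)/u(-35) = (-41 + 24)/(-46 - 1*(-35)) = -17/(-46 + 35) = -17/(-11) = -17*(-1/11) = 17/11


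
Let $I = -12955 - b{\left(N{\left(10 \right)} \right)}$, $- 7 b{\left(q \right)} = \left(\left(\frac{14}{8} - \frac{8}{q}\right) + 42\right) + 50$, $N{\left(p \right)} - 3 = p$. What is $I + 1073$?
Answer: $- \frac{4320205}{364} \approx -11869.0$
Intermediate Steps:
$N{\left(p \right)} = 3 + p$
$b{\left(q \right)} = - \frac{375}{28} + \frac{8}{7 q}$ ($b{\left(q \right)} = - \frac{\left(\left(\frac{14}{8} - \frac{8}{q}\right) + 42\right) + 50}{7} = - \frac{\left(\left(14 \cdot \frac{1}{8} - \frac{8}{q}\right) + 42\right) + 50}{7} = - \frac{\left(\left(\frac{7}{4} - \frac{8}{q}\right) + 42\right) + 50}{7} = - \frac{\left(\frac{175}{4} - \frac{8}{q}\right) + 50}{7} = - \frac{\frac{375}{4} - \frac{8}{q}}{7} = - \frac{375}{28} + \frac{8}{7 q}$)
$I = - \frac{4710777}{364}$ ($I = -12955 - \frac{32 - 375 \left(3 + 10\right)}{28 \left(3 + 10\right)} = -12955 - \frac{32 - 4875}{28 \cdot 13} = -12955 - \frac{1}{28} \cdot \frac{1}{13} \left(32 - 4875\right) = -12955 - \frac{1}{28} \cdot \frac{1}{13} \left(-4843\right) = -12955 - - \frac{4843}{364} = -12955 + \frac{4843}{364} = - \frac{4710777}{364} \approx -12942.0$)
$I + 1073 = - \frac{4710777}{364} + 1073 = - \frac{4320205}{364}$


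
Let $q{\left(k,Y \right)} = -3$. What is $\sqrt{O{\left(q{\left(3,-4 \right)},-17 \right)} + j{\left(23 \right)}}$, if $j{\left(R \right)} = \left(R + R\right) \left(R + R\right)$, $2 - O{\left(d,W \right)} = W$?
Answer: $\sqrt{2135} \approx 46.206$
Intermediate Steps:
$O{\left(d,W \right)} = 2 - W$
$j{\left(R \right)} = 4 R^{2}$ ($j{\left(R \right)} = 2 R 2 R = 4 R^{2}$)
$\sqrt{O{\left(q{\left(3,-4 \right)},-17 \right)} + j{\left(23 \right)}} = \sqrt{\left(2 - -17\right) + 4 \cdot 23^{2}} = \sqrt{\left(2 + 17\right) + 4 \cdot 529} = \sqrt{19 + 2116} = \sqrt{2135}$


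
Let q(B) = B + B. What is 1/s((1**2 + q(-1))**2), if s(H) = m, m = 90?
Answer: 1/90 ≈ 0.011111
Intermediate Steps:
q(B) = 2*B
s(H) = 90
1/s((1**2 + q(-1))**2) = 1/90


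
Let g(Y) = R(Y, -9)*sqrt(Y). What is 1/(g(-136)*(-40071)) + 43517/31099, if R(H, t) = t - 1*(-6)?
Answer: 43517/31099 - I*sqrt(34)/8174484 ≈ 1.3993 - 7.1331e-7*I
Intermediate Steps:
R(H, t) = 6 + t (R(H, t) = t + 6 = 6 + t)
g(Y) = -3*sqrt(Y) (g(Y) = (6 - 9)*sqrt(Y) = -3*sqrt(Y))
1/(g(-136)*(-40071)) + 43517/31099 = 1/(-6*I*sqrt(34)*(-40071)) + 43517/31099 = -1/40071/(-6*I*sqrt(34)) + 43517*(1/31099) = -1/40071/(-6*I*sqrt(34)) + 43517/31099 = (I*sqrt(34)/204)*(-1/40071) + 43517/31099 = -I*sqrt(34)/8174484 + 43517/31099 = 43517/31099 - I*sqrt(34)/8174484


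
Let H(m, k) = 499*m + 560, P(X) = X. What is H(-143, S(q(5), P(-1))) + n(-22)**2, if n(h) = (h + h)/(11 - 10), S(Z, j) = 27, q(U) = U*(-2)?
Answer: -68861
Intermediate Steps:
q(U) = -2*U
H(m, k) = 560 + 499*m
n(h) = 2*h (n(h) = (2*h)/1 = (2*h)*1 = 2*h)
H(-143, S(q(5), P(-1))) + n(-22)**2 = (560 + 499*(-143)) + (2*(-22))**2 = (560 - 71357) + (-44)**2 = -70797 + 1936 = -68861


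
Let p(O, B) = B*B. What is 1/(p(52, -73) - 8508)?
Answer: -1/3179 ≈ -0.00031456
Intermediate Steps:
p(O, B) = B²
1/(p(52, -73) - 8508) = 1/((-73)² - 8508) = 1/(5329 - 8508) = 1/(-3179) = -1/3179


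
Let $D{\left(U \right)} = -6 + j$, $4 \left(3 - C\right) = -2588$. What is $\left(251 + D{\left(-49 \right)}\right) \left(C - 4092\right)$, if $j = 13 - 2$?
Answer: $-881152$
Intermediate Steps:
$C = 650$ ($C = 3 - -647 = 3 + 647 = 650$)
$j = 11$
$D{\left(U \right)} = 5$ ($D{\left(U \right)} = -6 + 11 = 5$)
$\left(251 + D{\left(-49 \right)}\right) \left(C - 4092\right) = \left(251 + 5\right) \left(650 - 4092\right) = 256 \left(-3442\right) = -881152$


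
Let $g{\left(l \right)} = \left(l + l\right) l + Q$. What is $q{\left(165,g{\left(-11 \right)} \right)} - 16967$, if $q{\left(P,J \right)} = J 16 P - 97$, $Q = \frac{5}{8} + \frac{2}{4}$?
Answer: $624786$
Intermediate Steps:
$Q = \frac{9}{8}$ ($Q = 5 \cdot \frac{1}{8} + 2 \cdot \frac{1}{4} = \frac{5}{8} + \frac{1}{2} = \frac{9}{8} \approx 1.125$)
$g{\left(l \right)} = \frac{9}{8} + 2 l^{2}$ ($g{\left(l \right)} = \left(l + l\right) l + \frac{9}{8} = 2 l l + \frac{9}{8} = 2 l^{2} + \frac{9}{8} = \frac{9}{8} + 2 l^{2}$)
$q{\left(P,J \right)} = -97 + 16 J P$ ($q{\left(P,J \right)} = 16 J P - 97 = -97 + 16 J P$)
$q{\left(165,g{\left(-11 \right)} \right)} - 16967 = \left(-97 + 16 \left(\frac{9}{8} + 2 \left(-11\right)^{2}\right) 165\right) - 16967 = \left(-97 + 16 \left(\frac{9}{8} + 2 \cdot 121\right) 165\right) - 16967 = \left(-97 + 16 \left(\frac{9}{8} + 242\right) 165\right) - 16967 = \left(-97 + 16 \cdot \frac{1945}{8} \cdot 165\right) - 16967 = \left(-97 + 641850\right) - 16967 = 641753 - 16967 = 624786$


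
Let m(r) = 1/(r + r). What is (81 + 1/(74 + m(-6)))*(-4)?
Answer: -287436/887 ≈ -324.05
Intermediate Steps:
m(r) = 1/(2*r)
(81 + 1/(74 + m(-6)))*(-4) = (81 + 1/(74 + (1/2)/(-6)))*(-4) = (81 + 1/(74 + (1/2)*(-1/6)))*(-4) = (81 + 1/(74 - 1/12))*(-4) = (81 + 1/(887/12))*(-4) = (81 + 12/887)*(-4) = (71859/887)*(-4) = -287436/887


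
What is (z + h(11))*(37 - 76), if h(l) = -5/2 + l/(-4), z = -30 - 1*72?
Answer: 16731/4 ≈ 4182.8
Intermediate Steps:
z = -102 (z = -30 - 72 = -102)
h(l) = -5/2 - l/4 (h(l) = -5*½ + l*(-¼) = -5/2 - l/4)
(z + h(11))*(37 - 76) = (-102 + (-5/2 - ¼*11))*(37 - 76) = (-102 + (-5/2 - 11/4))*(-39) = (-102 - 21/4)*(-39) = -429/4*(-39) = 16731/4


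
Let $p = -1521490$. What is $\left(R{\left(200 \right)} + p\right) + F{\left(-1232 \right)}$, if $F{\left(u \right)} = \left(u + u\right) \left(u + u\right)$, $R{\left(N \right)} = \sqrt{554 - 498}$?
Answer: $4549806 + 2 \sqrt{14} \approx 4.5498 \cdot 10^{6}$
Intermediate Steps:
$R{\left(N \right)} = 2 \sqrt{14}$ ($R{\left(N \right)} = \sqrt{56} = 2 \sqrt{14}$)
$F{\left(u \right)} = 4 u^{2}$ ($F{\left(u \right)} = 2 u 2 u = 4 u^{2}$)
$\left(R{\left(200 \right)} + p\right) + F{\left(-1232 \right)} = \left(2 \sqrt{14} - 1521490\right) + 4 \left(-1232\right)^{2} = \left(-1521490 + 2 \sqrt{14}\right) + 4 \cdot 1517824 = \left(-1521490 + 2 \sqrt{14}\right) + 6071296 = 4549806 + 2 \sqrt{14}$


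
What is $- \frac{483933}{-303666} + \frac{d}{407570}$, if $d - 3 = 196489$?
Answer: $\frac{42817418747}{20627525270} \approx 2.0757$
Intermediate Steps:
$d = 196492$ ($d = 3 + 196489 = 196492$)
$- \frac{483933}{-303666} + \frac{d}{407570} = - \frac{483933}{-303666} + \frac{196492}{407570} = \left(-483933\right) \left(- \frac{1}{303666}\right) + 196492 \cdot \frac{1}{407570} = \frac{161311}{101222} + \frac{98246}{203785} = \frac{42817418747}{20627525270}$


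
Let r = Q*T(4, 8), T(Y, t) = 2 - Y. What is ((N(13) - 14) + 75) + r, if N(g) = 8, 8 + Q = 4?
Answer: 77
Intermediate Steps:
Q = -4 (Q = -8 + 4 = -4)
r = 8 (r = -4*(2 - 1*4) = -4*(2 - 4) = -4*(-2) = 8)
((N(13) - 14) + 75) + r = ((8 - 14) + 75) + 8 = (-6 + 75) + 8 = 69 + 8 = 77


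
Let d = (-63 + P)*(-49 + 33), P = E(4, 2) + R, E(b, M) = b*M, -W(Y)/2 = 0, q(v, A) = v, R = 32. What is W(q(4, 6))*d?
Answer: 0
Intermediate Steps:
W(Y) = 0 (W(Y) = -2*0 = 0)
E(b, M) = M*b
P = 40 (P = 2*4 + 32 = 8 + 32 = 40)
d = 368 (d = (-63 + 40)*(-49 + 33) = -23*(-16) = 368)
W(q(4, 6))*d = 0*368 = 0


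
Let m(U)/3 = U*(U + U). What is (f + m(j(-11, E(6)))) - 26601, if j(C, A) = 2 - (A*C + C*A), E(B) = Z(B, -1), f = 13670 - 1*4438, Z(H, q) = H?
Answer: 90367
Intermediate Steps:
f = 9232 (f = 13670 - 4438 = 9232)
E(B) = B
j(C, A) = 2 - 2*A*C (j(C, A) = 2 - (A*C + A*C) = 2 - 2*A*C)
m(U) = 6*U² (m(U) = 3*(U*(U + U)) = 3*(U*(2*U)) = 3*(2*U²) = 6*U²)
(f + m(j(-11, E(6)))) - 26601 = (9232 + 6*(2 - 2*6*(-11))²) - 26601 = (9232 + 6*(2 + 132)²) - 26601 = (9232 + 6*134²) - 26601 = (9232 + 6*17956) - 26601 = (9232 + 107736) - 26601 = 116968 - 26601 = 90367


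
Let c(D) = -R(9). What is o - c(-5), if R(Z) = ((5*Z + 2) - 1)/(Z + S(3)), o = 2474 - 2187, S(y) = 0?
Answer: 2629/9 ≈ 292.11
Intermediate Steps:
o = 287
R(Z) = (1 + 5*Z)/Z (R(Z) = ((5*Z + 2) - 1)/(Z + 0) = ((2 + 5*Z) - 1)/Z = (1 + 5*Z)/Z)
c(D) = -46/9 (c(D) = -(5 + 1/9) = -(5 + ⅑) = -1*46/9 = -46/9)
o - c(-5) = 287 - 1*(-46/9) = 287 + 46/9 = 2629/9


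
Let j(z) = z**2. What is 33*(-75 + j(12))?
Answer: 2277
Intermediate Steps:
33*(-75 + j(12)) = 33*(-75 + 12**2) = 33*(-75 + 144) = 33*69 = 2277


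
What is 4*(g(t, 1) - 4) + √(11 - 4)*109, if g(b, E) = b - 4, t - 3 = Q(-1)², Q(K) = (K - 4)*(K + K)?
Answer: 380 + 109*√7 ≈ 668.39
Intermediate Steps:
Q(K) = 2*K*(-4 + K) (Q(K) = (-4 + K)*(2*K) = 2*K*(-4 + K))
t = 103 (t = 3 + (2*(-1)*(-4 - 1))² = 3 + (2*(-1)*(-5))² = 3 + 10² = 3 + 100 = 103)
g(b, E) = -4 + b
4*(g(t, 1) - 4) + √(11 - 4)*109 = 4*((-4 + 103) - 4) + √(11 - 4)*109 = 4*(99 - 4) + √7*109 = 4*95 + 109*√7 = 380 + 109*√7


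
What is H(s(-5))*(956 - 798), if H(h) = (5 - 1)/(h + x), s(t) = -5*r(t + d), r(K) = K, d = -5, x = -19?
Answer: 632/31 ≈ 20.387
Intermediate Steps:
s(t) = 25 - 5*t (s(t) = -5*(t - 5) = -5*(-5 + t) = 25 - 5*t)
H(h) = 4/(-19 + h) (H(h) = (5 - 1)/(h - 19) = 4/(-19 + h))
H(s(-5))*(956 - 798) = (4/(-19 + (25 - 5*(-5))))*(956 - 798) = (4/(-19 + (25 + 25)))*158 = (4/(-19 + 50))*158 = (4/31)*158 = 632/31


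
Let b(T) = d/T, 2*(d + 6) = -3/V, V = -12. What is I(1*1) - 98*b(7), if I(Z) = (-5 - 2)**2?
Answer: 525/4 ≈ 131.25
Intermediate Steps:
d = -47/8 (d = -6 + (-3/(-12))/2 = -6 + (-3*(-1/12))/2 = -6 + (1/2)*(1/4) = -6 + 1/8 = -47/8 ≈ -5.8750)
I(Z) = 49 (I(Z) = (-7)**2 = 49)
b(T) = -47/(8*T)
I(1*1) - 98*b(7) = 49 - (-2303)/(4*7) = 49 - 98*(-47/56) = 49 + 329/4 = 525/4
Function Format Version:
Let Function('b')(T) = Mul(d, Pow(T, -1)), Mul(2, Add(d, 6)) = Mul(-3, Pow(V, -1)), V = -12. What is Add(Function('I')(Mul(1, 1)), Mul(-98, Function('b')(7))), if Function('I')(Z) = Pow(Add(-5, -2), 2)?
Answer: Rational(525, 4) ≈ 131.25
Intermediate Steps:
d = Rational(-47, 8) (d = Add(-6, Mul(Rational(1, 2), Mul(-3, Pow(-12, -1)))) = Add(-6, Mul(Rational(1, 2), Mul(-3, Rational(-1, 12)))) = Add(-6, Mul(Rational(1, 2), Rational(1, 4))) = Add(-6, Rational(1, 8)) = Rational(-47, 8) ≈ -5.8750)
Function('I')(Z) = 49 (Function('I')(Z) = Pow(-7, 2) = 49)
Function('b')(T) = Mul(Rational(-47, 8), Pow(T, -1))
Add(Function('I')(Mul(1, 1)), Mul(-98, Function('b')(7))) = Add(49, Mul(-98, Mul(Rational(-47, 8), Pow(7, -1)))) = Add(49, Mul(-98, Mul(Rational(-47, 8), Rational(1, 7)))) = Add(49, Mul(-98, Rational(-47, 56))) = Add(49, Rational(329, 4)) = Rational(525, 4)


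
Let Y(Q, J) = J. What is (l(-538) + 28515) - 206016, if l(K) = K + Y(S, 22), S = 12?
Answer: -178017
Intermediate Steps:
l(K) = 22 + K (l(K) = K + 22 = 22 + K)
(l(-538) + 28515) - 206016 = ((22 - 538) + 28515) - 206016 = (-516 + 28515) - 206016 = 27999 - 206016 = -178017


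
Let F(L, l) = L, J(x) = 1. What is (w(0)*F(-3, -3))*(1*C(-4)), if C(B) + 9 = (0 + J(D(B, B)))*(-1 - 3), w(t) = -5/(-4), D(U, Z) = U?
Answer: 195/4 ≈ 48.750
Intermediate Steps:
w(t) = 5/4 (w(t) = -5*(-¼) = 5/4)
C(B) = -13 (C(B) = -9 + (0 + 1)*(-1 - 3) = -9 + 1*(-4) = -9 - 4 = -13)
(w(0)*F(-3, -3))*(1*C(-4)) = ((5/4)*(-3))*(1*(-13)) = -15/4*(-13) = 195/4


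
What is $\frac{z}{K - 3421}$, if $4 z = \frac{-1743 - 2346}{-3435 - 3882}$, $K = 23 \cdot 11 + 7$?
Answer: $- \frac{47}{1063404} \approx -4.4198 \cdot 10^{-5}$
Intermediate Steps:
$K = 260$ ($K = 253 + 7 = 260$)
$z = \frac{1363}{9756}$ ($z = \frac{\left(-1743 - 2346\right) \frac{1}{-3435 - 3882}}{4} = \frac{\left(-4089\right) \frac{1}{-7317}}{4} = \frac{\left(-4089\right) \left(- \frac{1}{7317}\right)}{4} = \frac{1}{4} \cdot \frac{1363}{2439} = \frac{1363}{9756} \approx 0.13971$)
$\frac{z}{K - 3421} = \frac{1363}{9756 \left(260 - 3421\right)} = \frac{1363}{9756 \left(-3161\right)} = \frac{1363}{9756} \left(- \frac{1}{3161}\right) = - \frac{47}{1063404}$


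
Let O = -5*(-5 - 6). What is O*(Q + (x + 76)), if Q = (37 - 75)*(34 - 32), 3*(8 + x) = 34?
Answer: 550/3 ≈ 183.33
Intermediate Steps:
x = 10/3 (x = -8 + (1/3)*34 = -8 + 34/3 = 10/3 ≈ 3.3333)
O = 55 (O = -5*(-11) = 55)
Q = -76 (Q = -38*2 = -76)
O*(Q + (x + 76)) = 55*(-76 + (10/3 + 76)) = 55*(-76 + 238/3) = 55*(10/3) = 550/3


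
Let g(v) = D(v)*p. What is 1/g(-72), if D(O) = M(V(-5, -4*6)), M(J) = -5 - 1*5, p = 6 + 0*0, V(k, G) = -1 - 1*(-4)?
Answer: -1/60 ≈ -0.016667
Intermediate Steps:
V(k, G) = 3 (V(k, G) = -1 + 4 = 3)
p = 6 (p = 6 + 0 = 6)
M(J) = -10 (M(J) = -5 - 5 = -10)
D(O) = -10
g(v) = -60 (g(v) = -10*6 = -60)
1/g(-72) = 1/(-60) = -1/60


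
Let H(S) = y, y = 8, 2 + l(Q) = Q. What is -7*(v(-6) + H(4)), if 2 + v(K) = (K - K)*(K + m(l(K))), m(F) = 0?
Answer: -42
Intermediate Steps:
l(Q) = -2 + Q
v(K) = -2 (v(K) = -2 + (K - K)*(K + 0) = -2 + 0*K = -2 + 0 = -2)
H(S) = 8
-7*(v(-6) + H(4)) = -7*(-2 + 8) = -7*6 = -42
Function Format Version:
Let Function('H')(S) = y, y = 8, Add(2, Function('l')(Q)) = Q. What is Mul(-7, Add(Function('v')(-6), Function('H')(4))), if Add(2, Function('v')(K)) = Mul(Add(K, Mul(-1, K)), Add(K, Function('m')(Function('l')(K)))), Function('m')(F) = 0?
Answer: -42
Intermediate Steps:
Function('l')(Q) = Add(-2, Q)
Function('v')(K) = -2 (Function('v')(K) = Add(-2, Mul(Add(K, Mul(-1, K)), Add(K, 0))) = Add(-2, Mul(0, K)) = Add(-2, 0) = -2)
Function('H')(S) = 8
Mul(-7, Add(Function('v')(-6), Function('H')(4))) = Mul(-7, Add(-2, 8)) = Mul(-7, 6) = -42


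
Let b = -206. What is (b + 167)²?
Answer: 1521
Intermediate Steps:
(b + 167)² = (-206 + 167)² = (-39)² = 1521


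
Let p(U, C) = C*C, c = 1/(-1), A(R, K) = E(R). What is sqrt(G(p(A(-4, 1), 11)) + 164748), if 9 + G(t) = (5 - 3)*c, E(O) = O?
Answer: sqrt(164737) ≈ 405.88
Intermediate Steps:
A(R, K) = R
c = -1
p(U, C) = C**2
G(t) = -11 (G(t) = -9 + (5 - 3)*(-1) = -9 + 2*(-1) = -9 - 2 = -11)
sqrt(G(p(A(-4, 1), 11)) + 164748) = sqrt(-11 + 164748) = sqrt(164737)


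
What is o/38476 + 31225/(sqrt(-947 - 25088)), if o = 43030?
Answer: 21515/19238 - 6245*I*sqrt(26035)/5207 ≈ 1.1184 - 193.52*I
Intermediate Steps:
o/38476 + 31225/(sqrt(-947 - 25088)) = 43030/38476 + 31225/(sqrt(-947 - 25088)) = 43030*(1/38476) + 31225/(sqrt(-26035)) = 21515/19238 + 31225/((I*sqrt(26035))) = 21515/19238 + 31225*(-I*sqrt(26035)/26035) = 21515/19238 - 6245*I*sqrt(26035)/5207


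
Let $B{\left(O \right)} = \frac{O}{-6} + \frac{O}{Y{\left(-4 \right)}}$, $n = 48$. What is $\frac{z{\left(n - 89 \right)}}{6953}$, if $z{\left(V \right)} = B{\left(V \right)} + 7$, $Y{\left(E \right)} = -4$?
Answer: $\frac{17}{4908} \approx 0.0034637$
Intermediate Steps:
$B{\left(O \right)} = - \frac{5 O}{12}$ ($B{\left(O \right)} = \frac{O}{-6} + \frac{O}{-4} = O \left(- \frac{1}{6}\right) + O \left(- \frac{1}{4}\right) = - \frac{O}{6} - \frac{O}{4} = - \frac{5 O}{12}$)
$z{\left(V \right)} = 7 - \frac{5 V}{12}$ ($z{\left(V \right)} = - \frac{5 V}{12} + 7 = 7 - \frac{5 V}{12}$)
$\frac{z{\left(n - 89 \right)}}{6953} = \frac{7 - \frac{5 \left(48 - 89\right)}{12}}{6953} = \left(7 - - \frac{205}{12}\right) \frac{1}{6953} = \left(7 + \frac{205}{12}\right) \frac{1}{6953} = \frac{289}{12} \cdot \frac{1}{6953} = \frac{17}{4908}$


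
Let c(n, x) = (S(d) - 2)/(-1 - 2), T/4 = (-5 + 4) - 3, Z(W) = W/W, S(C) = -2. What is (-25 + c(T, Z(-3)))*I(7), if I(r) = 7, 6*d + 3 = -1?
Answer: -497/3 ≈ -165.67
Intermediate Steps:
d = -2/3 (d = -1/2 + (1/6)*(-1) = -1/2 - 1/6 = -2/3 ≈ -0.66667)
Z(W) = 1
T = -16 (T = 4*((-5 + 4) - 3) = 4*(-1 - 3) = 4*(-4) = -16)
c(n, x) = 4/3 (c(n, x) = (-2 - 2)/(-1 - 2) = -4/(-3) = -4*(-1/3) = 4/3)
(-25 + c(T, Z(-3)))*I(7) = (-25 + 4/3)*7 = -71/3*7 = -497/3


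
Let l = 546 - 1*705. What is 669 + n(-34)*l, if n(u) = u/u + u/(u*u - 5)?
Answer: 592416/1151 ≈ 514.70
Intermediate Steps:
n(u) = 1 + u/(-5 + u²) (n(u) = 1 + u/(u² - 5) = 1 + u/(-5 + u²))
l = -159 (l = 546 - 705 = -159)
669 + n(-34)*l = 669 + ((-5 - 34 + (-34)²)/(-5 + (-34)²))*(-159) = 669 + ((-5 - 34 + 1156)/(-5 + 1156))*(-159) = 669 + (1117/1151)*(-159) = 669 - 177603/1151 = 592416/1151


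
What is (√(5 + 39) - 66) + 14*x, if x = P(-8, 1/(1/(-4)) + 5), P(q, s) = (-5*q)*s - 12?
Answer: 326 + 2*√11 ≈ 332.63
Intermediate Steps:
P(q, s) = -12 - 5*q*s (P(q, s) = -5*q*s - 12 = -12 - 5*q*s)
x = 28 (x = -12 - 5*(-8)*(1/(1/(-4)) + 5) = -12 - 5*(-8)*(1/(-¼) + 5) = -12 - 5*(-8)*(-4 + 5) = -12 - 5*(-8)*1 = -12 + 40 = 28)
(√(5 + 39) - 66) + 14*x = (√(5 + 39) - 66) + 14*28 = (√44 - 66) + 392 = (2*√11 - 66) + 392 = (-66 + 2*√11) + 392 = 326 + 2*√11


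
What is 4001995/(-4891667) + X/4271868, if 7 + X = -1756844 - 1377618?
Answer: -10809590982161/6965518574652 ≈ -1.5519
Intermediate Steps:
X = -3134469 (X = -7 + (-1756844 - 1377618) = -7 - 3134462 = -3134469)
4001995/(-4891667) + X/4271868 = 4001995/(-4891667) - 3134469/4271868 = 4001995*(-1/4891667) - 3134469*1/4271868 = -4001995/4891667 - 1044823/1423956 = -10809590982161/6965518574652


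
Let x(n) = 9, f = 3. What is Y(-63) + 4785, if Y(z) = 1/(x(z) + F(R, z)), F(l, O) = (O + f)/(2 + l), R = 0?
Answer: 100484/21 ≈ 4785.0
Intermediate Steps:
F(l, O) = (3 + O)/(2 + l) (F(l, O) = (O + 3)/(2 + l) = (3 + O)/(2 + l))
Y(z) = 1/(21/2 + z/2) (Y(z) = 1/(9 + (3 + z)/(2 + 0)) = 1/(9 + (3 + z)/2) = 1/(9 + (3/2 + z/2)) = 1/(21/2 + z/2))
Y(-63) + 4785 = 2/(21 - 63) + 4785 = 2/(-42) + 4785 = 2*(-1/42) + 4785 = -1/21 + 4785 = 100484/21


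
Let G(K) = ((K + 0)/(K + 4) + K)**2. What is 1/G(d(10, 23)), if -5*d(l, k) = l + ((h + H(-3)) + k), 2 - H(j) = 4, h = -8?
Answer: 225/2116 ≈ 0.10633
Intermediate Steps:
H(j) = -2 (H(j) = 2 - 1*4 = 2 - 4 = -2)
d(l, k) = 2 - k/5 - l/5 (d(l, k) = -(l + ((-8 - 2) + k))/5 = -(l + (-10 + k))/5 = -(-10 + k + l)/5 = 2 - k/5 - l/5)
G(K) = (K + K/(4 + K))**2 (G(K) = (K/(4 + K) + K)**2 = (K + K/(4 + K))**2)
1/G(d(10, 23)) = 1/((2 - 1/5*23 - 1/5*10)**2*(5 + (2 - 1/5*23 - 1/5*10))**2/(4 + (2 - 1/5*23 - 1/5*10))**2) = 1/((2 - 23/5 - 2)**2*(5 + (2 - 23/5 - 2))**2/(4 + (2 - 23/5 - 2))**2) = 1/((-23/5)**2*(5 - 23/5)**2/(4 - 23/5)**2) = 1/(529*(2/5)**2/(25*(-3/5)**2)) = 1/((529/25)*(25/9)*(4/25)) = 1/(2116/225) = 225/2116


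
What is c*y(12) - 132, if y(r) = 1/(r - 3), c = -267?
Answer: -485/3 ≈ -161.67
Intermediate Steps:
y(r) = 1/(-3 + r)
c*y(12) - 132 = -267/(-3 + 12) - 132 = -267/9 - 132 = -267*1/9 - 132 = -89/3 - 132 = -485/3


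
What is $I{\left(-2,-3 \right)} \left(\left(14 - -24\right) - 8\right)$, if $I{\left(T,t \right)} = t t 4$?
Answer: $1080$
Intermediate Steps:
$I{\left(T,t \right)} = 4 t^{2}$ ($I{\left(T,t \right)} = t^{2} \cdot 4 = 4 t^{2}$)
$I{\left(-2,-3 \right)} \left(\left(14 - -24\right) - 8\right) = 4 \left(-3\right)^{2} \left(\left(14 - -24\right) - 8\right) = 4 \cdot 9 \left(\left(14 + 24\right) - 8\right) = 36 \left(38 - 8\right) = 36 \cdot 30 = 1080$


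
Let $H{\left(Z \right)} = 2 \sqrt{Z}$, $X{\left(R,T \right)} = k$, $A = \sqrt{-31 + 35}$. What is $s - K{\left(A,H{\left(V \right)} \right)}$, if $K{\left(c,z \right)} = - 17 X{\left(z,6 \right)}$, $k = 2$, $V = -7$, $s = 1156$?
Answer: $1190$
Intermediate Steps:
$A = 2$ ($A = \sqrt{4} = 2$)
$X{\left(R,T \right)} = 2$
$K{\left(c,z \right)} = -34$ ($K{\left(c,z \right)} = \left(-17\right) 2 = -34$)
$s - K{\left(A,H{\left(V \right)} \right)} = 1156 - -34 = 1156 + 34 = 1190$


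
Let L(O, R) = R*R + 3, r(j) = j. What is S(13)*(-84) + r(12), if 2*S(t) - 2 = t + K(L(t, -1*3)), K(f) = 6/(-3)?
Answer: -534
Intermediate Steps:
L(O, R) = 3 + R**2 (L(O, R) = R**2 + 3 = 3 + R**2)
K(f) = -2 (K(f) = 6*(-1/3) = -2)
S(t) = t/2 (S(t) = 1 + (t - 2)/2 = 1 + (-2 + t)/2 = 1 + (-1 + t/2) = t/2)
S(13)*(-84) + r(12) = ((1/2)*13)*(-84) + 12 = (13/2)*(-84) + 12 = -546 + 12 = -534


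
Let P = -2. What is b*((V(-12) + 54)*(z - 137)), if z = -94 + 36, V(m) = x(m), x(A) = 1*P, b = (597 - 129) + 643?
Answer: -11265540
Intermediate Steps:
b = 1111 (b = 468 + 643 = 1111)
x(A) = -2 (x(A) = 1*(-2) = -2)
V(m) = -2
z = -58
b*((V(-12) + 54)*(z - 137)) = 1111*((-2 + 54)*(-58 - 137)) = 1111*(52*(-195)) = 1111*(-10140) = -11265540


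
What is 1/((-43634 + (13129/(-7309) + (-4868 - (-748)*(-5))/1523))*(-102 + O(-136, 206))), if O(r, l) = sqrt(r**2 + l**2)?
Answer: -567711957/12273237334535728 - 11131607*sqrt(15233)/12273237334535728 ≈ -1.5820e-7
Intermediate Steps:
O(r, l) = sqrt(l**2 + r**2)
1/((-43634 + (13129/(-7309) + (-4868 - (-748)*(-5))/1523))*(-102 + O(-136, 206))) = 1/((-43634 + (13129/(-7309) + (-4868 - (-748)*(-5))/1523))*(-102 + sqrt(206**2 + (-136)**2))) = 1/((-43634 + (13129*(-1/7309) + (-4868 - 1*3740)*(1/1523)))*(-102 + sqrt(42436 + 18496))) = 1/((-43634 + (-13129/7309 + (-4868 - 3740)*(1/1523)))*(-102 + sqrt(60932))) = 1/((-43634 + (-13129/7309 - 8608*1/1523))*(-102 + 2*sqrt(15233))) = 1/((-43634 + (-13129/7309 - 8608/1523))*(-102 + 2*sqrt(15233))) = 1/((-43634 - 82911339/11131607)*(-102 + 2*sqrt(15233))) = 1/(-485799451177*(-102 + 2*sqrt(15233))/11131607) = 1/(49551544020054/11131607 - 971598902354*sqrt(15233)/11131607)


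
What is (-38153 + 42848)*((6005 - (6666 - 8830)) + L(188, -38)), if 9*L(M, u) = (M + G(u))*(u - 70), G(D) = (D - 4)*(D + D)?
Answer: -152075745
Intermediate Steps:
G(D) = 2*D*(-4 + D) (G(D) = (-4 + D)*(2*D) = 2*D*(-4 + D))
L(M, u) = (-70 + u)*(M + 2*u*(-4 + u))/9 (L(M, u) = ((M + 2*u*(-4 + u))*(u - 70))/9 = ((M + 2*u*(-4 + u))*(-70 + u))/9 = ((-70 + u)*(M + 2*u*(-4 + u)))/9 = (-70 + u)*(M + 2*u*(-4 + u))/9)
(-38153 + 42848)*((6005 - (6666 - 8830)) + L(188, -38)) = (-38153 + 42848)*((6005 - (6666 - 8830)) + (-148/9*(-38)**2 - 70/9*188 + (2/9)*(-38)**3 + (560/9)*(-38) + (1/9)*188*(-38))) = 4695*((6005 - 1*(-2164)) + (-148/9*1444 - 13160/9 + (2/9)*(-54872) - 21280/9 - 7144/9)) = 4695*((6005 + 2164) + (-213712/9 - 13160/9 - 109744/9 - 21280/9 - 7144/9)) = 4695*(8169 - 40560) = 4695*(-32391) = -152075745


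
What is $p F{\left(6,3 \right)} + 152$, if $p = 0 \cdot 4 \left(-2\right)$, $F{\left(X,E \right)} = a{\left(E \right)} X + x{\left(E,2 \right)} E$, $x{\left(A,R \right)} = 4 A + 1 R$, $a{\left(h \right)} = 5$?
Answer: $152$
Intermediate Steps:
$x{\left(A,R \right)} = R + 4 A$ ($x{\left(A,R \right)} = 4 A + R = R + 4 A$)
$F{\left(X,E \right)} = 5 X + E \left(2 + 4 E\right)$ ($F{\left(X,E \right)} = 5 X + \left(2 + 4 E\right) E = 5 X + E \left(2 + 4 E\right)$)
$p = 0$ ($p = 0 \left(-2\right) = 0$)
$p F{\left(6,3 \right)} + 152 = 0 \left(5 \cdot 6 + 2 \cdot 3 \left(1 + 2 \cdot 3\right)\right) + 152 = 0 \left(30 + 2 \cdot 3 \left(1 + 6\right)\right) + 152 = 0 \left(30 + 2 \cdot 3 \cdot 7\right) + 152 = 0 \left(30 + 42\right) + 152 = 0 \cdot 72 + 152 = 0 + 152 = 152$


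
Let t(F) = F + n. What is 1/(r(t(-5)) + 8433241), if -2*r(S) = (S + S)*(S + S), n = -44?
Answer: 1/8428439 ≈ 1.1865e-7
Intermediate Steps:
t(F) = -44 + F (t(F) = F - 44 = -44 + F)
r(S) = -2*S**2 (r(S) = -(S + S)*(S + S)/2 = -2*S*2*S/2 = -2*S**2)
1/(r(t(-5)) + 8433241) = 1/(-2*(-44 - 5)**2 + 8433241) = 1/(-2*(-49)**2 + 8433241) = 1/(-2*2401 + 8433241) = 1/(-4802 + 8433241) = 1/8428439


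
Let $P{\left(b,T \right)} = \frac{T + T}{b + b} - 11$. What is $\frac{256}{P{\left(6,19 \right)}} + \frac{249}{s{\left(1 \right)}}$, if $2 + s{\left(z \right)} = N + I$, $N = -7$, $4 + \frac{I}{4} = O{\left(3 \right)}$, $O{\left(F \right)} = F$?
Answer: $- \frac{31671}{611} \approx -51.835$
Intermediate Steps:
$I = -4$ ($I = -16 + 4 \cdot 3 = -16 + 12 = -4$)
$P{\left(b,T \right)} = -11 + \frac{T}{b}$ ($P{\left(b,T \right)} = \frac{2 T}{2 b} - 11 = 2 T \frac{1}{2 b} - 11 = \frac{T}{b} - 11 = -11 + \frac{T}{b}$)
$s{\left(z \right)} = -13$ ($s{\left(z \right)} = -2 - 11 = -13$)
$\frac{256}{P{\left(6,19 \right)}} + \frac{249}{s{\left(1 \right)}} = \frac{256}{-11 + \frac{19}{6}} + \frac{249}{-13} = \frac{256}{-11 + 19 \cdot \frac{1}{6}} + 249 \left(- \frac{1}{13}\right) = \frac{256}{-11 + \frac{19}{6}} - \frac{249}{13} = \frac{256}{- \frac{47}{6}} - \frac{249}{13} = 256 \left(- \frac{6}{47}\right) - \frac{249}{13} = - \frac{1536}{47} - \frac{249}{13} = - \frac{31671}{611}$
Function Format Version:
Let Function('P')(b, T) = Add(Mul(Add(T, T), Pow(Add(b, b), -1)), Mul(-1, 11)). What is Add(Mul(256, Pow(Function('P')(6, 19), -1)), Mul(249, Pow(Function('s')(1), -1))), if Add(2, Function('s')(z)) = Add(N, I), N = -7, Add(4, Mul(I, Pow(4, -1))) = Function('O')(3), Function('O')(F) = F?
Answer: Rational(-31671, 611) ≈ -51.835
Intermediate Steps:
I = -4 (I = Add(-16, Mul(4, 3)) = Add(-16, 12) = -4)
Function('P')(b, T) = Add(-11, Mul(T, Pow(b, -1))) (Function('P')(b, T) = Add(Mul(Mul(2, T), Pow(Mul(2, b), -1)), -11) = Add(Mul(Mul(2, T), Mul(Rational(1, 2), Pow(b, -1))), -11) = Add(Mul(T, Pow(b, -1)), -11) = Add(-11, Mul(T, Pow(b, -1))))
Function('s')(z) = -13 (Function('s')(z) = Add(-2, Add(-7, -4)) = Add(-2, -11) = -13)
Add(Mul(256, Pow(Function('P')(6, 19), -1)), Mul(249, Pow(Function('s')(1), -1))) = Add(Mul(256, Pow(Add(-11, Mul(19, Pow(6, -1))), -1)), Mul(249, Pow(-13, -1))) = Add(Mul(256, Pow(Add(-11, Mul(19, Rational(1, 6))), -1)), Mul(249, Rational(-1, 13))) = Add(Mul(256, Pow(Add(-11, Rational(19, 6)), -1)), Rational(-249, 13)) = Add(Mul(256, Pow(Rational(-47, 6), -1)), Rational(-249, 13)) = Add(Mul(256, Rational(-6, 47)), Rational(-249, 13)) = Add(Rational(-1536, 47), Rational(-249, 13)) = Rational(-31671, 611)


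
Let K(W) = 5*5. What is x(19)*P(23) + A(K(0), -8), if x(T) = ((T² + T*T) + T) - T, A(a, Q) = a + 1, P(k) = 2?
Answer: 1470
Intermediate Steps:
K(W) = 25
A(a, Q) = 1 + a
x(T) = 2*T² (x(T) = ((T² + T²) + T) - T = (2*T² + T) - T = (T + 2*T²) - T = 2*T²)
x(19)*P(23) + A(K(0), -8) = (2*19²)*2 + (1 + 25) = (2*361)*2 + 26 = 722*2 + 26 = 1444 + 26 = 1470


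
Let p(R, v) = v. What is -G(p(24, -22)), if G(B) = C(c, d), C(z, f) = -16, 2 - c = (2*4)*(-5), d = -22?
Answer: 16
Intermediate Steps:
c = 42 (c = 2 - 2*4*(-5) = 2 - 8*(-5) = 2 - 1*(-40) = 2 + 40 = 42)
G(B) = -16
-G(p(24, -22)) = -1*(-16) = 16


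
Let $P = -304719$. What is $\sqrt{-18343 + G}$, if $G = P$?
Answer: $i \sqrt{323062} \approx 568.39 i$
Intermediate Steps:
$G = -304719$
$\sqrt{-18343 + G} = \sqrt{-18343 - 304719} = \sqrt{-323062} = i \sqrt{323062}$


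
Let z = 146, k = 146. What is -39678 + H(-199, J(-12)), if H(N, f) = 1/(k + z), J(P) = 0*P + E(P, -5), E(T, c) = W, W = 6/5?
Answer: -11585975/292 ≈ -39678.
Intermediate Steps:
W = 6/5 (W = 6*(1/5) = 6/5 ≈ 1.2000)
E(T, c) = 6/5
J(P) = 6/5 (J(P) = 0*P + 6/5 = 0 + 6/5 = 6/5)
H(N, f) = 1/292 (H(N, f) = 1/(146 + 146) = 1/292)
-39678 + H(-199, J(-12)) = -39678 + 1/292 = -11585975/292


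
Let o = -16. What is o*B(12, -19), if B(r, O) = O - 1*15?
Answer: 544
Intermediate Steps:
B(r, O) = -15 + O (B(r, O) = O - 15 = -15 + O)
o*B(12, -19) = -16*(-15 - 19) = -16*(-34) = 544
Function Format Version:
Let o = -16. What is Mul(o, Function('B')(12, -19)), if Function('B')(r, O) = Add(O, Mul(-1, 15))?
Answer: 544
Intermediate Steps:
Function('B')(r, O) = Add(-15, O) (Function('B')(r, O) = Add(O, -15) = Add(-15, O))
Mul(o, Function('B')(12, -19)) = Mul(-16, Add(-15, -19)) = Mul(-16, -34) = 544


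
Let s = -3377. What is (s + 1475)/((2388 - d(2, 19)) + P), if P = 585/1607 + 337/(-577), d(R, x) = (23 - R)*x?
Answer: -1763608578/1844074357 ≈ -0.95637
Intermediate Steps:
d(R, x) = x*(23 - R)
P = -204014/927239 (P = 585*(1/1607) + 337*(-1/577) = 585/1607 - 337/577 = -204014/927239 ≈ -0.22002)
(s + 1475)/((2388 - d(2, 19)) + P) = (-3377 + 1475)/((2388 - 19*(23 - 1*2)) - 204014/927239) = -1902/((2388 - 19*(23 - 2)) - 204014/927239) = -1902/((2388 - 19*21) - 204014/927239) = -1902/((2388 - 1*399) - 204014/927239) = -1902/((2388 - 399) - 204014/927239) = -1902/(1989 - 204014/927239) = -1902/1844074357/927239 = -1902*927239/1844074357 = -1763608578/1844074357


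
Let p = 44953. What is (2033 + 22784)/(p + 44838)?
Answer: 1909/6907 ≈ 0.27639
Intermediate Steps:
(2033 + 22784)/(p + 44838) = (2033 + 22784)/(44953 + 44838) = 24817/89791 = 24817*(1/89791) = 1909/6907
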